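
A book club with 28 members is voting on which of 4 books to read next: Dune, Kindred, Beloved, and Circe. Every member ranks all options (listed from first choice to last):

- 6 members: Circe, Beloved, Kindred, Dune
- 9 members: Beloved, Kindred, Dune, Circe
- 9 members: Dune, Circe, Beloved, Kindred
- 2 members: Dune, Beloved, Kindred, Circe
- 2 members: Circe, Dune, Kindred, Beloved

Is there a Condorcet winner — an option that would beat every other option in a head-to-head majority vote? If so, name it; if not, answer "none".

none

Checking pairwise contests:
Kindred beats Dune 15–13.
Beloved beats Kindred 26–2.
Circe beats Beloved 17–11.
Dune beats Circe 20–8.
Every option loses at least one head-to-head, so there is no Condorcet winner.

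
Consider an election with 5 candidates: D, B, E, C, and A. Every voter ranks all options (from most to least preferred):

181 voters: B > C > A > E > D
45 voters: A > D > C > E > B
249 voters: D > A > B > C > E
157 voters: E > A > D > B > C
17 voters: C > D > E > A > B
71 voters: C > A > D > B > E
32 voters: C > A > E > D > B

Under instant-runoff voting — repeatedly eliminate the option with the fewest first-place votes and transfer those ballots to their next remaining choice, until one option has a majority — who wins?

D

Round 1: D 249, B 181, E 157, C 120, A 45. Eliminate A.
Round 2: D 294, B 181, E 157, C 120. Eliminate C.
Round 3: D 382, B 181, E 189. D has a majority.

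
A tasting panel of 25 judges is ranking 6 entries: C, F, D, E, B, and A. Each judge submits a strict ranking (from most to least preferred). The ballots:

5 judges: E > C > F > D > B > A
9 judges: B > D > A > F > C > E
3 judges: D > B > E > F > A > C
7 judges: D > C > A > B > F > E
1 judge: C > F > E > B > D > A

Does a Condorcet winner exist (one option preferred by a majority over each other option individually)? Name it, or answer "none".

D

D vs C: 19–6 for D.
D vs F: 19–6 for D.
D vs E: 19–6 for D.
D vs B: 15–10 for D.
D vs A: 25–0 for D.
D beats every other option head-to-head.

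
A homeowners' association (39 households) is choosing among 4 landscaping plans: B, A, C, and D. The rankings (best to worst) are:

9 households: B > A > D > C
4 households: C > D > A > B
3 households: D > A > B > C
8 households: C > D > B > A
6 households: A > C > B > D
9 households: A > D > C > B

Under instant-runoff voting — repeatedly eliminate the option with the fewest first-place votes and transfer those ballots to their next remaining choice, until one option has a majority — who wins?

A

Round 1: B 9, A 15, C 12, D 3. Eliminate D.
Round 2: B 9, A 18, C 12. Eliminate B.
Round 3: A 27, C 12. A has a majority.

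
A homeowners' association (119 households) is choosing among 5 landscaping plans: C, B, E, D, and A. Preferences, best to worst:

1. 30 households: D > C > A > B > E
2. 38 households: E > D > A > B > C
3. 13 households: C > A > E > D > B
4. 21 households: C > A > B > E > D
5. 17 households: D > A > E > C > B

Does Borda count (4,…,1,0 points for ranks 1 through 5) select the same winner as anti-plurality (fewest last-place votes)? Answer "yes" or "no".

no

Borda — scores: C 243, B 110, E 233, D 315, A 289. Winner: D.
Anti-plurality — last-place votes: C 38, B 30, E 30, D 21, A 0. Winner: A.
The two methods disagree.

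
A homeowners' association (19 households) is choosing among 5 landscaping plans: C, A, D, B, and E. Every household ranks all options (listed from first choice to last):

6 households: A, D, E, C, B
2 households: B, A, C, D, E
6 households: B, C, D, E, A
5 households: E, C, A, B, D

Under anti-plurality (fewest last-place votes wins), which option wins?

Last-place votes: C 0, A 6, D 5, B 6, E 2.
C is ranked last by the fewest voters, so C wins.

C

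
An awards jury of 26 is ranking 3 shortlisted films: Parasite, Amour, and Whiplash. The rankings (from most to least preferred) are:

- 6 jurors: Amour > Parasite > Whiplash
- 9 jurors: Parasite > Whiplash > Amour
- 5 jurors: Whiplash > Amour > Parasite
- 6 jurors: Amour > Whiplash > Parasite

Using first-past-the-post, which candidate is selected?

Amour

First-place votes: Parasite 9, Amour 12, Whiplash 5.
Amour has the most first-place votes.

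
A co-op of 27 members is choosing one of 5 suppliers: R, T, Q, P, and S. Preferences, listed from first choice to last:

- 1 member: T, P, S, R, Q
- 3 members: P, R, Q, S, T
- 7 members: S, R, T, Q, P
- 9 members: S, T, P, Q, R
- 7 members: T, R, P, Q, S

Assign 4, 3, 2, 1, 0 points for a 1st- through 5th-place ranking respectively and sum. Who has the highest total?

R: 1·1 + 3·3 + 7·3 + 9·0 + 7·3 = 52
T: 1·4 + 3·0 + 7·2 + 9·3 + 7·4 = 73
Q: 1·0 + 3·2 + 7·1 + 9·1 + 7·1 = 29
P: 1·3 + 3·4 + 7·0 + 9·2 + 7·2 = 47
S: 1·2 + 3·1 + 7·4 + 9·4 + 7·0 = 69
T has the highest Borda score (73).

T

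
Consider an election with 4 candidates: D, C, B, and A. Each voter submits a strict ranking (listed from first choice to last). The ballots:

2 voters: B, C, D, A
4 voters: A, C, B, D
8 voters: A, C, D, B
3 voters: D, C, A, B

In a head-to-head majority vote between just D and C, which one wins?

C

Voters preferring D to C: 3; preferring C to D: 14.
C wins the head-to-head.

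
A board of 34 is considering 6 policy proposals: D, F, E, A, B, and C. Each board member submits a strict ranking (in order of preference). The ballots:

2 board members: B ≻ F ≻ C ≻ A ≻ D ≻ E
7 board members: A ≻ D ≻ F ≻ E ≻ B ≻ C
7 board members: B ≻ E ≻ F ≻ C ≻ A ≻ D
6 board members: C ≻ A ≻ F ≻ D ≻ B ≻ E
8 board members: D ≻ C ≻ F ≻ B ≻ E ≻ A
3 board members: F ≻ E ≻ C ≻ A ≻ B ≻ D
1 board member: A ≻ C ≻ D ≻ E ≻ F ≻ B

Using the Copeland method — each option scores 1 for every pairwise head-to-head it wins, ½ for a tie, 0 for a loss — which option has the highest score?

D: beats E and B; loses to F, A, and C → score 2.
F: beats D, E, A, B, and C → score 5.
E: beats A; ties C; loses to D, F, and B → score 1.5.
A: beats D; ties B; loses to F, E, and C → score 1.5.
B: beats E; ties A; loses to D, F, and C → score 1.5.
C: beats D, A, and B; ties E; loses to F → score 3.5.
F has the best pairwise record.

F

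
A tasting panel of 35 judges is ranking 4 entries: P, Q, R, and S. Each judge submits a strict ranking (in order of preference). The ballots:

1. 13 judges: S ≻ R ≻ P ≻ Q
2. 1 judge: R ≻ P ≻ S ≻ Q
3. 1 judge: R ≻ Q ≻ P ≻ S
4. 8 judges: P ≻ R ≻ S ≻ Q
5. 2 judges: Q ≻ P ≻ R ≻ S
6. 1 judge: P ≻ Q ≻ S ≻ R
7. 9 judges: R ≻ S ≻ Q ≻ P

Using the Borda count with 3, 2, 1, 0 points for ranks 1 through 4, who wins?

P: 13·1 + 1·2 + 1·1 + 8·3 + 2·2 + 1·3 + 9·0 = 47
Q: 13·0 + 1·0 + 1·2 + 8·0 + 2·3 + 1·2 + 9·1 = 19
R: 13·2 + 1·3 + 1·3 + 8·2 + 2·1 + 1·0 + 9·3 = 77
S: 13·3 + 1·1 + 1·0 + 8·1 + 2·0 + 1·1 + 9·2 = 67
R has the highest Borda score (77).

R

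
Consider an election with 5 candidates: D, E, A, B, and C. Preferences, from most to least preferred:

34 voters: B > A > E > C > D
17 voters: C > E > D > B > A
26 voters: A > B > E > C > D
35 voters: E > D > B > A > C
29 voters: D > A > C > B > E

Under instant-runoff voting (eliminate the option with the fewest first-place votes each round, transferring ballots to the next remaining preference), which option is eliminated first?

C

Round 1: D 29, E 35, A 26, B 34, C 17. Eliminate C.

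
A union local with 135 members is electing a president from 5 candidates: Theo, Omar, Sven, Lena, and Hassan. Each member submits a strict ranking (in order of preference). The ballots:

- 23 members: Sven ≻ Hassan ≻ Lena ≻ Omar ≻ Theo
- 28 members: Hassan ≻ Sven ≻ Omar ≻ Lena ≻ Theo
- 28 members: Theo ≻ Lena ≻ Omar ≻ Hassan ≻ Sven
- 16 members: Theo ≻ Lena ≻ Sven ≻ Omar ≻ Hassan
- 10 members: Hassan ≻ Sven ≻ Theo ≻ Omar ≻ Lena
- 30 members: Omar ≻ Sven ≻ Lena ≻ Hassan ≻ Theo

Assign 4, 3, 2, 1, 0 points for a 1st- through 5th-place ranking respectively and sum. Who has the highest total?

Sven

Theo: 23·0 + 28·0 + 28·4 + 16·4 + 10·2 + 30·0 = 196
Omar: 23·1 + 28·2 + 28·2 + 16·1 + 10·1 + 30·4 = 281
Sven: 23·4 + 28·3 + 28·0 + 16·2 + 10·3 + 30·3 = 328
Lena: 23·2 + 28·1 + 28·3 + 16·3 + 10·0 + 30·2 = 266
Hassan: 23·3 + 28·4 + 28·1 + 16·0 + 10·4 + 30·1 = 279
Sven has the highest Borda score (328).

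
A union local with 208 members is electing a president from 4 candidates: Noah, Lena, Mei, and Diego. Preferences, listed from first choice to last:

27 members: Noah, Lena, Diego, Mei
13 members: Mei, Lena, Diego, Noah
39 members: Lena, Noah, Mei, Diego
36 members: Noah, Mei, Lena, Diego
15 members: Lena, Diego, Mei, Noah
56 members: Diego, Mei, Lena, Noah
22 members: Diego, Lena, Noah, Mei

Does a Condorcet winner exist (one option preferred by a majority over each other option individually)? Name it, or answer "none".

Checking pairwise contests:
Lena beats Noah 145–63.
Mei beats Lena 105–103.
Noah beats Mei 124–84.
Lena beats Diego 130–78.
Every option loses at least one head-to-head, so there is no Condorcet winner.

none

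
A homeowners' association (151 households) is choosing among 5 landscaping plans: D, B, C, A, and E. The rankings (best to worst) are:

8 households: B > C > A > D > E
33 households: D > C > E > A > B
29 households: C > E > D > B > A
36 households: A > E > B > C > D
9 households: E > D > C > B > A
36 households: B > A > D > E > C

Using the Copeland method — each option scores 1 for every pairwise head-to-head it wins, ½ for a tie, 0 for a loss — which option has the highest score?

B

D: beats C and E; loses to B and A → score 2.
B: beats D, C, and A; loses to E → score 3.
C: beats A; loses to D, B, and E → score 1.
A: beats D and E; loses to B and C → score 2.
E: beats B and C; loses to D and A → score 2.
B has the best pairwise record.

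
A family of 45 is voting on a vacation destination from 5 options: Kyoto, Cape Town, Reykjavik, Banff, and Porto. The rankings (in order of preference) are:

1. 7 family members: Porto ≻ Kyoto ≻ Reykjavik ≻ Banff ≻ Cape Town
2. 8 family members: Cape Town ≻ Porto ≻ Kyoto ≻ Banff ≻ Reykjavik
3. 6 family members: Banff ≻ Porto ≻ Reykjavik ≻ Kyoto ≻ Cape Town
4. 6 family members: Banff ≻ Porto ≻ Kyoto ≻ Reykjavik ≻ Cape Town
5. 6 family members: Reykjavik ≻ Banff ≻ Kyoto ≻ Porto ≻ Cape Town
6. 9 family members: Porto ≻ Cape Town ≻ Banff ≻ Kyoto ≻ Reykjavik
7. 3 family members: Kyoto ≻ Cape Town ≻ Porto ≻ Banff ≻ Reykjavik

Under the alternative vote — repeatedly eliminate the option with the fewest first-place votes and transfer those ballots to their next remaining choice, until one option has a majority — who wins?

Porto

Round 1: Kyoto 3, Cape Town 8, Reykjavik 6, Banff 12, Porto 16. Eliminate Kyoto.
Round 2: Cape Town 11, Reykjavik 6, Banff 12, Porto 16. Eliminate Reykjavik.
Round 3: Cape Town 11, Banff 18, Porto 16. Eliminate Cape Town.
Round 4: Banff 18, Porto 27. Porto has a majority.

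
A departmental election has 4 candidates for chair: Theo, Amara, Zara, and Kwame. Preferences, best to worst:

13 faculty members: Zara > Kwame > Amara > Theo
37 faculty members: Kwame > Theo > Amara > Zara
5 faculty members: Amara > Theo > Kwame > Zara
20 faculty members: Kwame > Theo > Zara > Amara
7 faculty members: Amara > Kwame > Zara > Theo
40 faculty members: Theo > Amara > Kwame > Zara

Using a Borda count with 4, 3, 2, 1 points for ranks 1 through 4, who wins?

Theo: 13·1 + 37·3 + 5·3 + 20·3 + 7·1 + 40·4 = 366
Amara: 13·2 + 37·2 + 5·4 + 20·1 + 7·4 + 40·3 = 288
Zara: 13·4 + 37·1 + 5·1 + 20·2 + 7·2 + 40·1 = 188
Kwame: 13·3 + 37·4 + 5·2 + 20·4 + 7·3 + 40·2 = 378
Kwame has the highest Borda score (378).

Kwame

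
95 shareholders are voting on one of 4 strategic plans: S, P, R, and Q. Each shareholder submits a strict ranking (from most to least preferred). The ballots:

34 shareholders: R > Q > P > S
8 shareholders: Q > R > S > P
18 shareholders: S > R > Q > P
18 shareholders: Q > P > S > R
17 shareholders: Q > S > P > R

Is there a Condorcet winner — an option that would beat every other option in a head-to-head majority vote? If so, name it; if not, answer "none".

Checking pairwise contests:
P beats S 52–43.
R beats P 60–35.
S beats R 53–42.
R beats Q 52–43.
Every option loses at least one head-to-head, so there is no Condorcet winner.

none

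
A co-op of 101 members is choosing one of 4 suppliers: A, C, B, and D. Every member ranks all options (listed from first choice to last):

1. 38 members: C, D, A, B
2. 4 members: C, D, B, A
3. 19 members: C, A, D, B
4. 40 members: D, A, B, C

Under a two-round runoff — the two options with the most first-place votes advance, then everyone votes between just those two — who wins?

C

Round 1 first-place votes: A 0, C 61, B 0, D 40.
C and D advance.
Runoff: C is preferred to D by 61 voters; D by 40.
C wins the runoff.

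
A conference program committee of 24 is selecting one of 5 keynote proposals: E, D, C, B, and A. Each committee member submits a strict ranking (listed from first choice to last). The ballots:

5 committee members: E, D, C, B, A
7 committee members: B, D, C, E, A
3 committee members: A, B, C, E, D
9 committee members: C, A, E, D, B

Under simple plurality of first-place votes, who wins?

C

First-place votes: E 5, D 0, C 9, B 7, A 3.
C has the most first-place votes.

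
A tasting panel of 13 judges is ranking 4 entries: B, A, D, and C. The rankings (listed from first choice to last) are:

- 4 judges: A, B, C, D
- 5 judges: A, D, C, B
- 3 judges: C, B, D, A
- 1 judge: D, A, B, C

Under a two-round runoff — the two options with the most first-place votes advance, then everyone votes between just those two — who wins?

A

Round 1 first-place votes: B 0, A 9, D 1, C 3.
A and C advance.
Runoff: A is preferred to C by 10 voters; C by 3.
A wins the runoff.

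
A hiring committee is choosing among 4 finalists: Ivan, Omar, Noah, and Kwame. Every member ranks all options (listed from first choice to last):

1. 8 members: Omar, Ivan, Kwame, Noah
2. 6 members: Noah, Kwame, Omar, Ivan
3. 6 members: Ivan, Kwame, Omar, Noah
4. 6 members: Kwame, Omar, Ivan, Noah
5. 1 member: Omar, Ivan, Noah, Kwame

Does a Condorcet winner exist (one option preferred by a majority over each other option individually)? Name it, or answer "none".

Checking pairwise contests:
Omar beats Ivan 21–6.
Kwame beats Omar 18–9.
Ivan beats Noah 21–6.
Ivan beats Kwame 15–12.
Every option loses at least one head-to-head, so there is no Condorcet winner.

none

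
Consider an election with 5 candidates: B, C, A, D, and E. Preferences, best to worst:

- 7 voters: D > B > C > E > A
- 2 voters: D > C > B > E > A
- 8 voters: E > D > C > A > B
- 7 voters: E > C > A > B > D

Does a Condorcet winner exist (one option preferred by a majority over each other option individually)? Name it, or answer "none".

E vs B: 15–9 for E.
E vs C: 15–9 for E.
E vs A: 24–0 for E.
E vs D: 15–9 for E.
E beats every other option head-to-head.

E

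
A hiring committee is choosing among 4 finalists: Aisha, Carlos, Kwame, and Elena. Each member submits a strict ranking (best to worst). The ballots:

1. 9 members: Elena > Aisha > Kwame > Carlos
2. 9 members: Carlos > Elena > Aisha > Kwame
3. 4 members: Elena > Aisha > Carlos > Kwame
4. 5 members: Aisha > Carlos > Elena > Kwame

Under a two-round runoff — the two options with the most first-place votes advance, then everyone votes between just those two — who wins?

Round 1 first-place votes: Aisha 5, Carlos 9, Kwame 0, Elena 13.
Elena and Carlos advance.
Runoff: Elena is preferred to Carlos by 13 voters; Carlos by 14.
Carlos wins the runoff.

Carlos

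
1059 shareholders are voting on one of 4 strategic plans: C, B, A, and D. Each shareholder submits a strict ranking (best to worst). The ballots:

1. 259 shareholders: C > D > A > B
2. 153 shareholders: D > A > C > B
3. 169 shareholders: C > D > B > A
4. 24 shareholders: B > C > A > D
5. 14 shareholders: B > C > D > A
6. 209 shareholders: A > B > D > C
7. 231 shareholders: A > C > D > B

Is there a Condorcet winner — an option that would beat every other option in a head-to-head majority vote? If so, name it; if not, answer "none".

none

Checking pairwise contests:
A beats C 593–466.
C beats B 812–247.
D beats A 595–464.
C beats D 697–362.
Every option loses at least one head-to-head, so there is no Condorcet winner.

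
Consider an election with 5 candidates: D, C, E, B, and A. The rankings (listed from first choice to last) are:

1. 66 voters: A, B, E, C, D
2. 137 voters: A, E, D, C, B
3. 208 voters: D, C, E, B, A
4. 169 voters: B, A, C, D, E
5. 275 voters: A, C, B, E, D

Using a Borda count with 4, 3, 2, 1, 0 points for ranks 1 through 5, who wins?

A

D: 66·0 + 137·2 + 208·4 + 169·1 + 275·0 = 1275
C: 66·1 + 137·1 + 208·3 + 169·2 + 275·3 = 1990
E: 66·2 + 137·3 + 208·2 + 169·0 + 275·1 = 1234
B: 66·3 + 137·0 + 208·1 + 169·4 + 275·2 = 1632
A: 66·4 + 137·4 + 208·0 + 169·3 + 275·4 = 2419
A has the highest Borda score (2419).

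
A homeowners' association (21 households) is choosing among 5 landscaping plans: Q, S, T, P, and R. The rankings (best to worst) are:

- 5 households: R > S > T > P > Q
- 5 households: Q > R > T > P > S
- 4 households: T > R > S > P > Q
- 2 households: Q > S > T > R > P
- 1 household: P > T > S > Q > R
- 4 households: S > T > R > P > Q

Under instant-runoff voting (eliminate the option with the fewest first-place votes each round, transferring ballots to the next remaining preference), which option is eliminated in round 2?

Round 1: Q 7, S 4, T 4, P 1, R 5. Eliminate P.
Round 2: Q 7, S 4, T 5, R 5. Eliminate S.

S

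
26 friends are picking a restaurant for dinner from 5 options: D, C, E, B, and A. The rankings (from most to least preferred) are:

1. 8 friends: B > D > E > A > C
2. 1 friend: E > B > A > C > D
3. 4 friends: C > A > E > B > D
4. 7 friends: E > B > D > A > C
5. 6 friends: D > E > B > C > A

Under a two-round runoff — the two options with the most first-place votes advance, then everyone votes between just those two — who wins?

E

Round 1 first-place votes: D 6, C 4, E 8, B 8, A 0.
E and B advance.
Runoff: E is preferred to B by 18 voters; B by 8.
E wins the runoff.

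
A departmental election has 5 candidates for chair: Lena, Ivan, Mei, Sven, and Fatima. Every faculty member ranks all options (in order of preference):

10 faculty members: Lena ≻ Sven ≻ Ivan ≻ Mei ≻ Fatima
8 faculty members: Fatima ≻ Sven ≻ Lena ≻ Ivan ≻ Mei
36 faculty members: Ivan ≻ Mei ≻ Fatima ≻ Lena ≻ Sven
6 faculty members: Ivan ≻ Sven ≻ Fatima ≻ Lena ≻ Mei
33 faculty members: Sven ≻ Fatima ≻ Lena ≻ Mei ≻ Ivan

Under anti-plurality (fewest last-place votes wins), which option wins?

Last-place votes: Lena 0, Ivan 33, Mei 14, Sven 36, Fatima 10.
Lena is ranked last by the fewest voters, so Lena wins.

Lena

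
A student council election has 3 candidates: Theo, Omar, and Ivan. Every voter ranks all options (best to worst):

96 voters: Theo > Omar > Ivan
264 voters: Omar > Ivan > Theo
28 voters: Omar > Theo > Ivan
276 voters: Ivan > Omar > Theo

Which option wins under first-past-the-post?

First-place votes: Theo 96, Omar 292, Ivan 276.
Omar has the most first-place votes.

Omar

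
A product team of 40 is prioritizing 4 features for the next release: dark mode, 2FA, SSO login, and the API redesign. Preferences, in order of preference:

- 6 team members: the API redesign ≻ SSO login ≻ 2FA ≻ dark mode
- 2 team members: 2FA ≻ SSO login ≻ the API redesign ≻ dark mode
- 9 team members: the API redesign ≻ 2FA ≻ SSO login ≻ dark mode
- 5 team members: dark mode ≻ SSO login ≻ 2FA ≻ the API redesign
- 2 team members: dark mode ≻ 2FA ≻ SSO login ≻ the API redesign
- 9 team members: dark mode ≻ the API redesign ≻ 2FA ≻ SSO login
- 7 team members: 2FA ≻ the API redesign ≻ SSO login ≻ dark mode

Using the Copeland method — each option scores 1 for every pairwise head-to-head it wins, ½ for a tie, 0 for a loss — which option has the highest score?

dark mode: loses to 2FA, SSO login, and the API redesign → score 0.
2FA: beats dark mode and SSO login; loses to the API redesign → score 2.
SSO login: beats dark mode; loses to 2FA and the API redesign → score 1.
the API redesign: beats dark mode, 2FA, and SSO login → score 3.
the API redesign has the best pairwise record.

the API redesign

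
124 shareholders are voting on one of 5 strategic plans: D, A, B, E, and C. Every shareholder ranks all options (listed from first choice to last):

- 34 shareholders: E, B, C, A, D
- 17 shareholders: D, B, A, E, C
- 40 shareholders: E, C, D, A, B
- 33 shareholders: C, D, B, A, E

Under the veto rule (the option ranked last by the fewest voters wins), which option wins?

Last-place votes: D 34, A 0, B 40, E 33, C 17.
A is ranked last by the fewest voters, so A wins.

A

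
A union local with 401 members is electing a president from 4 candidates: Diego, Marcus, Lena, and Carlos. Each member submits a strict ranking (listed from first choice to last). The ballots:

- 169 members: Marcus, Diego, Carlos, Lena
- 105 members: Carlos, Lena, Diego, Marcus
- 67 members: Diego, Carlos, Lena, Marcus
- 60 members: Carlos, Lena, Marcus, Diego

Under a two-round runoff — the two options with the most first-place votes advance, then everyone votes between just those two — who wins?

Round 1 first-place votes: Diego 67, Marcus 169, Lena 0, Carlos 165.
Marcus and Carlos advance.
Runoff: Marcus is preferred to Carlos by 169 voters; Carlos by 232.
Carlos wins the runoff.

Carlos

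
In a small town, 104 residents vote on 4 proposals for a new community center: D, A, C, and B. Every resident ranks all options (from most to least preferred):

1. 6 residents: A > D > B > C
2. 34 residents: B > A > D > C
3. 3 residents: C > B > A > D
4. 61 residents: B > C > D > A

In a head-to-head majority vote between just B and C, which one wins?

B

Voters preferring B to C: 101; preferring C to B: 3.
B wins the head-to-head.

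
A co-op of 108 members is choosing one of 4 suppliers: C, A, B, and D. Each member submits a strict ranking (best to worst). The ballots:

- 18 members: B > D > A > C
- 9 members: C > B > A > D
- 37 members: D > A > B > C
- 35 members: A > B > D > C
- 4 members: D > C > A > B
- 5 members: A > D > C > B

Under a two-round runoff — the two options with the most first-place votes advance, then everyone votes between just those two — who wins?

Round 1 first-place votes: C 9, A 40, B 18, D 41.
D and A advance.
Runoff: D is preferred to A by 59 voters; A by 49.
D wins the runoff.

D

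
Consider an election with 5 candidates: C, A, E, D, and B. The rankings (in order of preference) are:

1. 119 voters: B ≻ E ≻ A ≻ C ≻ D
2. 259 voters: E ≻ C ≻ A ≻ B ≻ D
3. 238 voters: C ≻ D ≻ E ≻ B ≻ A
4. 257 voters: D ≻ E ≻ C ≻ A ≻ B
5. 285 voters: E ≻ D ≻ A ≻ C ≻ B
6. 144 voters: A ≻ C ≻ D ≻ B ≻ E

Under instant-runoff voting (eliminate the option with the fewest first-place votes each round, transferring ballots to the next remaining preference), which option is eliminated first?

Round 1: C 238, A 144, E 544, D 257, B 119. Eliminate B.

B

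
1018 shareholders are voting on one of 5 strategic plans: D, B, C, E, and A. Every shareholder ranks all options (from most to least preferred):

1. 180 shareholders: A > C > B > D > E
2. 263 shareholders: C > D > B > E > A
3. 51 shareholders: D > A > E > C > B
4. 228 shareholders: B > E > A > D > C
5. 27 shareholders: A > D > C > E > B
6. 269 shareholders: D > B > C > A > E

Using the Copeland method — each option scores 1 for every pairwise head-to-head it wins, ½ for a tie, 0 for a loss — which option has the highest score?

D: beats B, C, E, and A → score 4.
B: beats E and A; loses to D and C → score 2.
C: beats B, E, and A; loses to D → score 3.
E: loses to D, B, C, and A → score 0.
A: beats E; loses to D, B, and C → score 1.
D has the best pairwise record.

D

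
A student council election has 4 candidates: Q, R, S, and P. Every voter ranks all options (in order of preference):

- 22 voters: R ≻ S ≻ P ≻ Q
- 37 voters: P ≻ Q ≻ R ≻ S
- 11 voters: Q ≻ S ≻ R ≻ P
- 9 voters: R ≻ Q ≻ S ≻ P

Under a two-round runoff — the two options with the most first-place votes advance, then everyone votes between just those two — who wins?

Round 1 first-place votes: Q 11, R 31, S 0, P 37.
P and R advance.
Runoff: P is preferred to R by 37 voters; R by 42.
R wins the runoff.

R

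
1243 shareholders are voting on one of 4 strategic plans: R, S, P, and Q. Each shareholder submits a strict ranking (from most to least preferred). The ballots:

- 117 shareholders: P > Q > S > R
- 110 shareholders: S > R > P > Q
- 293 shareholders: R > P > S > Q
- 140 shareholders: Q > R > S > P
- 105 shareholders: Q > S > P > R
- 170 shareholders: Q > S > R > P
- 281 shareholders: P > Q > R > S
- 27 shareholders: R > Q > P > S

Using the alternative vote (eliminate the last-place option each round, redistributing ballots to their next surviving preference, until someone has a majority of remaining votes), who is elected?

Round 1: R 320, S 110, P 398, Q 415. Eliminate S.
Round 2: R 430, P 398, Q 415. Eliminate P.
Round 3: R 430, Q 813. Q has a majority.

Q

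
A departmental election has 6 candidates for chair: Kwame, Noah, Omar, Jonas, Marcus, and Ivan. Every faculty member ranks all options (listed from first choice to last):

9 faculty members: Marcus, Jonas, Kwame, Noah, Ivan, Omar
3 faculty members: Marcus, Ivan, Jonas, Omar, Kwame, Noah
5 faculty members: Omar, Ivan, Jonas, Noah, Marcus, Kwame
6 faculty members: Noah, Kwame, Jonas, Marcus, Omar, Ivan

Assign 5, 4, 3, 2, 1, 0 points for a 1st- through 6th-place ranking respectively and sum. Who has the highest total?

Kwame: 9·3 + 3·1 + 5·0 + 6·4 = 54
Noah: 9·2 + 3·0 + 5·2 + 6·5 = 58
Omar: 9·0 + 3·2 + 5·5 + 6·1 = 37
Jonas: 9·4 + 3·3 + 5·3 + 6·3 = 78
Marcus: 9·5 + 3·5 + 5·1 + 6·2 = 77
Ivan: 9·1 + 3·4 + 5·4 + 6·0 = 41
Jonas has the highest Borda score (78).

Jonas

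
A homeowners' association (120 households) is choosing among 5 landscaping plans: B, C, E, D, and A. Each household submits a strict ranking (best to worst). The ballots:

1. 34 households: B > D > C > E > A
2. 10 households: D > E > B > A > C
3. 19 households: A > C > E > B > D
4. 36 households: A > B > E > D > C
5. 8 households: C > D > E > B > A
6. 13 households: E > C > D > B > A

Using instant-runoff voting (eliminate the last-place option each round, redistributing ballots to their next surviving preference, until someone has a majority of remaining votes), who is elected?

B

Round 1: B 34, C 8, E 13, D 10, A 55. Eliminate C.
Round 2: B 34, E 13, D 18, A 55. Eliminate E.
Round 3: B 34, D 31, A 55. Eliminate D.
Round 4: B 65, A 55. B has a majority.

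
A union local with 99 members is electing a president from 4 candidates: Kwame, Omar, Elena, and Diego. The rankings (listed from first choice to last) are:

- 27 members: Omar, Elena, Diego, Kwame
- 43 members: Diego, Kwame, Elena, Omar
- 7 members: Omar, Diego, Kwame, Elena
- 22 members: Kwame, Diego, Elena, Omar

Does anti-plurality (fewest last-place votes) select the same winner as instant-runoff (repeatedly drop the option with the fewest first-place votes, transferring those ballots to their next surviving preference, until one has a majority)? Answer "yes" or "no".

Anti-plurality — last-place votes: Kwame 27, Omar 65, Elena 7, Diego 0. Winner: Diego.
Instant-runoff — R1 Kwame 22, Omar 34, Elena 0, Diego 43 (Elena out); R2 Kwame 22, Omar 34, Diego 43 (Kwame out); R3 Omar 34, Diego 65 (Diego winner). Winner: Diego.
The two methods agree.

yes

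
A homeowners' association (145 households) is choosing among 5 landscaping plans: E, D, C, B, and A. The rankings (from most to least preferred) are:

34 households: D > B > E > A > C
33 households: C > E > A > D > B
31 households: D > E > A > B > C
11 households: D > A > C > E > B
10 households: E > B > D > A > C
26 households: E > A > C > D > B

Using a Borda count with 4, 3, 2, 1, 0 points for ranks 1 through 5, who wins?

E

E: 34·2 + 33·3 + 31·3 + 11·1 + 10·4 + 26·4 = 415
D: 34·4 + 33·1 + 31·4 + 11·4 + 10·2 + 26·1 = 383
C: 34·0 + 33·4 + 31·0 + 11·2 + 10·0 + 26·2 = 206
B: 34·3 + 33·0 + 31·1 + 11·0 + 10·3 + 26·0 = 163
A: 34·1 + 33·2 + 31·2 + 11·3 + 10·1 + 26·3 = 283
E has the highest Borda score (415).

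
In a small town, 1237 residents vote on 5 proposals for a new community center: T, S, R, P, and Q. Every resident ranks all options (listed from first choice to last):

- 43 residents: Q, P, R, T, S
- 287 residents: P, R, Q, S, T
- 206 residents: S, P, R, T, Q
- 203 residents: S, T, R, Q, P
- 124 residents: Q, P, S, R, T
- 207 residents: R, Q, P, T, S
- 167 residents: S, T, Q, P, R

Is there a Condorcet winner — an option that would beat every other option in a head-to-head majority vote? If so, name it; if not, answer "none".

Checking pairwise contests:
S beats T 987–250.
P beats S 661–576.
S beats R 700–537.
Q beats P 744–493.
R beats Q 903–334.
Every option loses at least one head-to-head, so there is no Condorcet winner.

none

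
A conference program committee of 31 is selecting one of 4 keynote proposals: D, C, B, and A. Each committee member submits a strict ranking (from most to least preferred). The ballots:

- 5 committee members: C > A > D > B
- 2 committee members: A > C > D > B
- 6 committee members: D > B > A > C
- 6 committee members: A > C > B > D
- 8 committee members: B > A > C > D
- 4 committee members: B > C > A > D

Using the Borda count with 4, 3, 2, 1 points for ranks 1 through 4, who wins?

D: 5·2 + 2·2 + 6·4 + 6·1 + 8·1 + 4·1 = 56
C: 5·4 + 2·3 + 6·1 + 6·3 + 8·2 + 4·3 = 78
B: 5·1 + 2·1 + 6·3 + 6·2 + 8·4 + 4·4 = 85
A: 5·3 + 2·4 + 6·2 + 6·4 + 8·3 + 4·2 = 91
A has the highest Borda score (91).

A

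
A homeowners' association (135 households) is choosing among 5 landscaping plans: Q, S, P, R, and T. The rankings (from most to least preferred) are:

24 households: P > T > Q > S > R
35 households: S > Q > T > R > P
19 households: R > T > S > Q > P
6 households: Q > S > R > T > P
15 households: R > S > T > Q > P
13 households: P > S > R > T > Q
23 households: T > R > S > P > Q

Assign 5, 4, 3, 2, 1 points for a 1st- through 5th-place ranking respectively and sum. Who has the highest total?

S

Q: 24·3 + 35·4 + 19·2 + 6·5 + 15·2 + 13·1 + 23·1 = 346
S: 24·2 + 35·5 + 19·3 + 6·4 + 15·4 + 13·4 + 23·3 = 485
P: 24·5 + 35·1 + 19·1 + 6·1 + 15·1 + 13·5 + 23·2 = 306
R: 24·1 + 35·2 + 19·5 + 6·3 + 15·5 + 13·3 + 23·4 = 413
T: 24·4 + 35·3 + 19·4 + 6·2 + 15·3 + 13·2 + 23·5 = 475
S has the highest Borda score (485).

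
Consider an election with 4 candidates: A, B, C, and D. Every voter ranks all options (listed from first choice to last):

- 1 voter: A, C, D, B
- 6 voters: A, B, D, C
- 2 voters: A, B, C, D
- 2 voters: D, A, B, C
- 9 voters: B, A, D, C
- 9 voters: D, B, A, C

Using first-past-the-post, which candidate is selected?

D

First-place votes: A 9, B 9, C 0, D 11.
D has the most first-place votes.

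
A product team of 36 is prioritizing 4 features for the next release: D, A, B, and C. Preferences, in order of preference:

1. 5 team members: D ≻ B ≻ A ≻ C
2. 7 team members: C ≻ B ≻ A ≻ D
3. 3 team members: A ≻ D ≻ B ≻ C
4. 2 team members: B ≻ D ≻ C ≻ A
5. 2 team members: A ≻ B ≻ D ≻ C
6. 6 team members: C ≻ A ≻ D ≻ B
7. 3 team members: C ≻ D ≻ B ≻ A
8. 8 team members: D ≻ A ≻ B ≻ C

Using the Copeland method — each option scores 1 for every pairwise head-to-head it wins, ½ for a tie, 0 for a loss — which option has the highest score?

D

D: beats B and C; ties A → score 2.5.
A: beats B; ties D and C → score 2.
B: beats C; loses to D and A → score 1.
C: ties A; loses to D and B → score 0.5.
D has the best pairwise record.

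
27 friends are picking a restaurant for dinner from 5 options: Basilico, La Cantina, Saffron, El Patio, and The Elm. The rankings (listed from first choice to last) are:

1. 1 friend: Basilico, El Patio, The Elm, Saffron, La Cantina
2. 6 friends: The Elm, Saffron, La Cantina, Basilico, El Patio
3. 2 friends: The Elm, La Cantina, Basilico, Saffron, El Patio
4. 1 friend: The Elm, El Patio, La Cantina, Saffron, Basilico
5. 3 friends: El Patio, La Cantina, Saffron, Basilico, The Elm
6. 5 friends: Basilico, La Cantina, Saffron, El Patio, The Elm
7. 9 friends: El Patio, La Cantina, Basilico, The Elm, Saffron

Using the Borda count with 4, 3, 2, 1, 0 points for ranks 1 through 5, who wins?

La Cantina

Basilico: 1·4 + 6·1 + 2·2 + 1·0 + 3·1 + 5·4 + 9·2 = 55
La Cantina: 1·0 + 6·2 + 2·3 + 1·2 + 3·3 + 5·3 + 9·3 = 71
Saffron: 1·1 + 6·3 + 2·1 + 1·1 + 3·2 + 5·2 + 9·0 = 38
El Patio: 1·3 + 6·0 + 2·0 + 1·3 + 3·4 + 5·1 + 9·4 = 59
The Elm: 1·2 + 6·4 + 2·4 + 1·4 + 3·0 + 5·0 + 9·1 = 47
La Cantina has the highest Borda score (71).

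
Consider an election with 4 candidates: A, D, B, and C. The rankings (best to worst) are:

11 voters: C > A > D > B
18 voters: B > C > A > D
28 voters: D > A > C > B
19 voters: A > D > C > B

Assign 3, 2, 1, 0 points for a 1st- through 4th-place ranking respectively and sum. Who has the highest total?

A

A: 11·2 + 18·1 + 28·2 + 19·3 = 153
D: 11·1 + 18·0 + 28·3 + 19·2 = 133
B: 11·0 + 18·3 + 28·0 + 19·0 = 54
C: 11·3 + 18·2 + 28·1 + 19·1 = 116
A has the highest Borda score (153).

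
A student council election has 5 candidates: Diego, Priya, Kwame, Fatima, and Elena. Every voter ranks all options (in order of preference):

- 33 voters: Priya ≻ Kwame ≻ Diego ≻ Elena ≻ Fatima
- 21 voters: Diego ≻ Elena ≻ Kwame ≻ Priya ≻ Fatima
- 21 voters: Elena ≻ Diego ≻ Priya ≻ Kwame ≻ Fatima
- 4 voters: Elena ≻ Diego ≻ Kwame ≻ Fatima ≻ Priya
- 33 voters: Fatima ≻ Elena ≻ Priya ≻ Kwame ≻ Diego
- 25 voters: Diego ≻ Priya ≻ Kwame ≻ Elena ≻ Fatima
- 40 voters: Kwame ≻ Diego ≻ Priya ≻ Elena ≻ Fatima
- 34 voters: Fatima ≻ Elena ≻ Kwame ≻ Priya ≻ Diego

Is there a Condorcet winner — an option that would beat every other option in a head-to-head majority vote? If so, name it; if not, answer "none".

Checking pairwise contests:
Kwame beats Diego 140–71.
Diego beats Priya 111–100.
Priya beats Kwame 112–99.
Diego beats Fatima 144–67.
Diego beats Elena 119–92.
Every option loses at least one head-to-head, so there is no Condorcet winner.

none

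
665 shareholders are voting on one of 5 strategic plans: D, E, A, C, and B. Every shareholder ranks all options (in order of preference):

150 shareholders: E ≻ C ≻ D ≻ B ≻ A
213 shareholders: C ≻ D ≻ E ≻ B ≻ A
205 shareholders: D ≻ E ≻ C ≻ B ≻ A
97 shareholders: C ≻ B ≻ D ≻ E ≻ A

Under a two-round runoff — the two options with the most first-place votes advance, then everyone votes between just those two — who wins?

C

Round 1 first-place votes: D 205, E 150, A 0, C 310, B 0.
C and D advance.
Runoff: C is preferred to D by 460 voters; D by 205.
C wins the runoff.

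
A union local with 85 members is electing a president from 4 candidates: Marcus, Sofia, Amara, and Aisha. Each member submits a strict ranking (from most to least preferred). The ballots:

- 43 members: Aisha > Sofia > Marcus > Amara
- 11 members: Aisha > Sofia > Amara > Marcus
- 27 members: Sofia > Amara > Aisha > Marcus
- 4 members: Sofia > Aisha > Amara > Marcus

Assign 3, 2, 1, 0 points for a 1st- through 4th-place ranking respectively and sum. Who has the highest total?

Sofia

Marcus: 43·1 + 11·0 + 27·0 + 4·0 = 43
Sofia: 43·2 + 11·2 + 27·3 + 4·3 = 201
Amara: 43·0 + 11·1 + 27·2 + 4·1 = 69
Aisha: 43·3 + 11·3 + 27·1 + 4·2 = 197
Sofia has the highest Borda score (201).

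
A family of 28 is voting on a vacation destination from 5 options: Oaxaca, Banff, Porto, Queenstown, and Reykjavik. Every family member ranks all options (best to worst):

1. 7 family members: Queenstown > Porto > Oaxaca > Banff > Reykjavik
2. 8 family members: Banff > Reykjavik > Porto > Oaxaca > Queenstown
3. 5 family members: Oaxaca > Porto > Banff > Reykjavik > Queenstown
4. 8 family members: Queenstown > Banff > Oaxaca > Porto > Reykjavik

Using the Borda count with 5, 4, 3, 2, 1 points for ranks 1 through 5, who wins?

Oaxaca: 7·3 + 8·2 + 5·5 + 8·3 = 86
Banff: 7·2 + 8·5 + 5·3 + 8·4 = 101
Porto: 7·4 + 8·3 + 5·4 + 8·2 = 88
Queenstown: 7·5 + 8·1 + 5·1 + 8·5 = 88
Reykjavik: 7·1 + 8·4 + 5·2 + 8·1 = 57
Banff has the highest Borda score (101).

Banff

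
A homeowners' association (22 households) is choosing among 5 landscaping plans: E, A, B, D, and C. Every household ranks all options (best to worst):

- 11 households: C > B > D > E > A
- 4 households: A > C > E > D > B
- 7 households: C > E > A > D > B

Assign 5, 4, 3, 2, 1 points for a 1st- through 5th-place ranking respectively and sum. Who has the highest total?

E: 11·2 + 4·3 + 7·4 = 62
A: 11·1 + 4·5 + 7·3 = 52
B: 11·4 + 4·1 + 7·1 = 55
D: 11·3 + 4·2 + 7·2 = 55
C: 11·5 + 4·4 + 7·5 = 106
C has the highest Borda score (106).

C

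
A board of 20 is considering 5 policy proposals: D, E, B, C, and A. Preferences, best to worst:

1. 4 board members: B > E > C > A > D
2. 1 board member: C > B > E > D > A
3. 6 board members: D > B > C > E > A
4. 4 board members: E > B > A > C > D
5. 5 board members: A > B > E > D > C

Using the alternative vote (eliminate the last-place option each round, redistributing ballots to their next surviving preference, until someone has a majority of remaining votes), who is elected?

B

Round 1: D 6, E 4, B 4, C 1, A 5. Eliminate C.
Round 2: D 6, E 4, B 5, A 5. Eliminate E.
Round 3: D 6, B 9, A 5. Eliminate A.
Round 4: D 6, B 14. B has a majority.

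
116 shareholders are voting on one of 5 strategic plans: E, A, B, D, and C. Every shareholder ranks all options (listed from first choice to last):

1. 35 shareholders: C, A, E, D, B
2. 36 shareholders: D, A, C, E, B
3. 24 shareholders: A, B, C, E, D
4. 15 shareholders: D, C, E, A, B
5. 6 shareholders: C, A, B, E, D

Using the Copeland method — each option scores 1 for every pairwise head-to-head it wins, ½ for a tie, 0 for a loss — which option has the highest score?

E: beats B and D; loses to A and C → score 2.
A: beats E, B, D, and C → score 4.
B: loses to E, A, D, and C → score 0.
D: beats B; loses to E, A, and C → score 1.
C: beats E, B, and D; loses to A → score 3.
A has the best pairwise record.

A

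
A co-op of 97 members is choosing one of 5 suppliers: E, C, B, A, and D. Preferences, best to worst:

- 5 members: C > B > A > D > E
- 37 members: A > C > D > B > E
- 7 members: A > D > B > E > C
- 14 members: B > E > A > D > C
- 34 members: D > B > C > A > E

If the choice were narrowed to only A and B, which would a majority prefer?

B

Voters preferring A to B: 44; preferring B to A: 53.
B wins the head-to-head.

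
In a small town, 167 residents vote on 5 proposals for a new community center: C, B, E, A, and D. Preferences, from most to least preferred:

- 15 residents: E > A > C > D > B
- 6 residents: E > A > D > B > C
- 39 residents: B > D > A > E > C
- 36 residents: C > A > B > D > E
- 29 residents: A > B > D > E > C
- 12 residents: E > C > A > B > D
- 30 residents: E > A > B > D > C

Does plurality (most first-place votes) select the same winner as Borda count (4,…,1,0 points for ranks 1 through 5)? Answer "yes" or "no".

Plurality — first-place votes: C 36, B 39, E 63, A 29, D 0. Winner: E.
Borda — scores: C 210, B 393, E 320, A 479, D 268. Winner: A.
The two methods disagree.

no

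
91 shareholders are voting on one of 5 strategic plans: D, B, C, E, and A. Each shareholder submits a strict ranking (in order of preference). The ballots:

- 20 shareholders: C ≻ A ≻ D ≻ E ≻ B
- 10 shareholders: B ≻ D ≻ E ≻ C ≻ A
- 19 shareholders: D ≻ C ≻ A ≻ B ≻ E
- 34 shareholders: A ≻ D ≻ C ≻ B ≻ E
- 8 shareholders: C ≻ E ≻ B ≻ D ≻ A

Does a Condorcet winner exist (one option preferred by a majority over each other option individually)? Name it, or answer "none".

none

Checking pairwise contests:
A beats D 54–37.
D beats B 73–18.
D beats C 63–28.
D beats E 83–8.
C beats A 57–34.
Every option loses at least one head-to-head, so there is no Condorcet winner.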